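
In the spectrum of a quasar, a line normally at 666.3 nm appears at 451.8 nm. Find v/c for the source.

λ'/λ₀ = 0.6781 < 1 (blueshift), so the source is approaching.
λ'/λ₀ = √((1 − β)/(1 + β)) for an approaching source ⇒ β = (1 − r²)/(1 + r²) with r = λ'/λ₀.
β = (1 − 0.4598)/(1 + 0.4598) ≈ 0.370.

0.370c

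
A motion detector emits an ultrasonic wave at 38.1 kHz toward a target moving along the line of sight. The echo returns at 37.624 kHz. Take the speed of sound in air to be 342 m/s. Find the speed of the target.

Double Doppler shift off a moving reflector: f₂ = f₀ · (v + u)/(v − u) (u > 0 toward emitter).
Rearranging, u = v · (f₂ − f₀)/(f₂ + f₀) = 342 × -0.476/75.724 ≈ -2.15 m/s.
So the target is moving at 2.15 m/s away from the emitter.

2.15 m/s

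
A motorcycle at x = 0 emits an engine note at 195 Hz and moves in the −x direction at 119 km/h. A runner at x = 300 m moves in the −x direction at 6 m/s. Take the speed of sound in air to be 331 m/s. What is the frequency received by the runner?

119 km/h = 33.06 m/s.
The observer lies on the +x side, so the source is heading away from the observer and the observer is heading toward the source.
General Doppler shift: f' = f · (v + v_o)/(v + v_s).
f' = 195 × (331 + 6)/(331 + 33.06) = 195 × 337/364.06 ≈ 181 Hz.

181 Hz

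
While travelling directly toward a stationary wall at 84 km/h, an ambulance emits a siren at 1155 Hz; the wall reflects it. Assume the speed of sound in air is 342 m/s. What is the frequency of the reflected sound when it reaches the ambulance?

84 km/h = 23.33 m/s.
The wall receives the sound from a moving source: f₁ = f₀ · v/(v − v_e) = 1155 × 342/318.67 ≈ 1240 Hz.
On the return leg the ambulance is a moving observer: f₂ = f₁ · (v + v_e)/v = 1240 × 365.33/342 ≈ 1324 Hz.
Equivalently f₂ = f₀ · (v + v_e)/(v − v_e).

1324 Hz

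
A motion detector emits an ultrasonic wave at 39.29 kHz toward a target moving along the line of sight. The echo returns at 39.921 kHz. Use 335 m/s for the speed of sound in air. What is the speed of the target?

Double Doppler shift off a moving reflector: f₂ = f₀ · (v + u)/(v − u) (u > 0 toward emitter).
Rearranging, u = v · (f₂ − f₀)/(f₂ + f₀) = 335 × 0.631/79.211 ≈ 2.67 m/s.
So the target is moving at 2.67 m/s toward the emitter.

2.67 m/s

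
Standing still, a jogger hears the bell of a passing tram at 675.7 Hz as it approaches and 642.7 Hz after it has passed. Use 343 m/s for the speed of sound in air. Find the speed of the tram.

8.6 m/s

f₁/f₂ = (v + v_s)/(v − v_s), so v_s = v · (f₁ − f₂)/(f₁ + f₂).
v_s = 343 × (675.7 − 642.7)/(675.7 + 642.7) = 343 × 33.0/1318.4 ≈ 8.6 m/s.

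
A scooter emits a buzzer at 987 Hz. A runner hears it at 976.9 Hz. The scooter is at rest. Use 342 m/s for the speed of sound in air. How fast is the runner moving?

3.5 m/s

f' < f, so the runner is receding.
f' = f · (v − v_o)/v ⇒ v_o = v · |f'/f − 1|.
v_o = 342 × |976.9/987 − 1| = 342 × 0.01023 ≈ 3.5 m/s.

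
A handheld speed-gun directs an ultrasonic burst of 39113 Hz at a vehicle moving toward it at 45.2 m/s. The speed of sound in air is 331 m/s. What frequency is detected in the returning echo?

The vehicle first receives the wave as a moving observer: f₁ = f₀ · (v + u)/v = 39113 × (331 + 45.2)/331 ≈ 44454 Hz.
The reflection then acts as a moving source: f₂ = f₁ · v/(v − u) ≈ 51485 Hz.

51485 Hz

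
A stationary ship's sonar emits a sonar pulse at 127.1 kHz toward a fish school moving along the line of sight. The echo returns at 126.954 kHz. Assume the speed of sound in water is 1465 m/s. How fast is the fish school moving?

Double Doppler shift off a moving reflector: f₂ = f₀ · (v + u)/(v − u) (u > 0 toward emitter).
Rearranging, u = v · (f₂ − f₀)/(f₂ + f₀) = 1465 × -0.146/254.054 ≈ -0.84 m/s.
So the fish school is moving at 0.84 m/s away from the emitter.

0.84 m/s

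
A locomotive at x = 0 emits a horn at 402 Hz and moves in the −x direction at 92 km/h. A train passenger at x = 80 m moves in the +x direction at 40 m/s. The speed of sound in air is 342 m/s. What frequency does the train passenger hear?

330 Hz

92 km/h = 25.56 m/s.
The observer lies on the +x side, so the source is heading away from the observer and the observer is heading away from the source.
With source receding and observer receding, f' = f · (v − v_o)/(v + v_s).
f' = 402 × (342 − 40)/(342 + 25.56) = 402 × 302/367.56 ≈ 330 Hz.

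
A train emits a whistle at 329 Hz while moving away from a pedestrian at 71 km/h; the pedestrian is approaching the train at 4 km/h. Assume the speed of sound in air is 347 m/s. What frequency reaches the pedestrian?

71 km/h = 19.72 m/s; 4 km/h = 1.111 m/s.
Both move, so f' = f · (v + v_o)/(v + v_s).
f' = 329 × (347 + 1.111)/(347 + 19.72) = 329 × 348.11/366.72 ≈ 312 Hz.

312 Hz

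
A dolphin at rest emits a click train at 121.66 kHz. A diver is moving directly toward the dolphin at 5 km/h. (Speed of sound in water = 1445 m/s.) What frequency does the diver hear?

121.8 kHz

5 km/h = 1.389 m/s.
Only the observer moves, toward the source, so f' = f · (v + v_o)/v.
f' = 121.66 × (1445 + 1.389)/1445 = 121.66 × 1446.4/1445 ≈ 121.8 kHz.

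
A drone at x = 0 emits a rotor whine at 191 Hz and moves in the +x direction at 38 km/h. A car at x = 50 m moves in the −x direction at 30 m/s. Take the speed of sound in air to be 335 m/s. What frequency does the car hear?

215 Hz

38 km/h = 10.56 m/s.
The observer lies on the +x side, so the source is heading toward the observer and the observer is heading toward the source.
General Doppler shift: f' = f · (v + v_o)/(v − v_s).
f' = 191 × (335 + 30)/(335 − 10.56) = 191 × 365/324.44 ≈ 215 Hz.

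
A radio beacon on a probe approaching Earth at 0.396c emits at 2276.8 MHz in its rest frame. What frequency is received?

3461.4 MHz

Relativistic Doppler for frequency: f' = f₀ · √((1 + β)/(1 − β)).
f' = 2276.8 × √(1.3960/0.6040) = 2276.8 × 1.52028 ≈ 3461.4 MHz.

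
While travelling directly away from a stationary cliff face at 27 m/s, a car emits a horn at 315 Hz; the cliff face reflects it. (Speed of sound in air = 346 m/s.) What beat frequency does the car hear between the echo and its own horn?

The cliff face receives the sound from a moving source: f₁ = f₀ · v/(v + v_e) = 315 × 346/373 ≈ 292.2 Hz.
On the return leg the car is a moving observer: f₂ = f₁ · (v − v_e)/v = 292.2 × 319/346 ≈ 269.4 Hz.
Beat against the emitted tone: |f₂ − f₀| = 2v_e·f₀/(v + v_e) = 2 × 27 × 315/373 ≈ 45.6 Hz.

45.6 Hz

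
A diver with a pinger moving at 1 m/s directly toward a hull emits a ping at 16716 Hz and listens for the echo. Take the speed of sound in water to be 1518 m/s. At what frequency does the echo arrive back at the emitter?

The hull receives the sound from a moving source: f₁ = f₀ · v/(v − v_e) = 16716 × 1518/1517 ≈ 16727 Hz.
On the return leg the diver with a pinger is a moving observer: f₂ = f₁ · (v + v_e)/v = 16727 × 1519/1518 ≈ 16738 Hz.

16738 Hz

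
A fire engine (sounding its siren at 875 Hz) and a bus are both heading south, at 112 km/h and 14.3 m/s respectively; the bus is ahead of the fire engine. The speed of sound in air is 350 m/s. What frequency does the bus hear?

921 Hz

112 km/h = 31.11 m/s.
The bus is ahead, so the fire engine is moving toward it while the bus is moving away from the fire engine.
With source approaching and observer receding, f' = f · (v − v_o)/(v − v_s).
f' = 875 × (350 − 14.3)/(350 − 31.11) = 875 × 335.7/318.89 ≈ 921 Hz.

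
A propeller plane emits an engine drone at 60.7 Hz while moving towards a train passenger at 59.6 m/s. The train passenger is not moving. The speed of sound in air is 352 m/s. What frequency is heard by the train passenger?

Only the source moves, toward the listener, so f' = f · v/(v − v_s).
f' = 60.7 × 352/(352 − 59.6) = 60.7 × 352/292.4 ≈ 73 Hz.

73 Hz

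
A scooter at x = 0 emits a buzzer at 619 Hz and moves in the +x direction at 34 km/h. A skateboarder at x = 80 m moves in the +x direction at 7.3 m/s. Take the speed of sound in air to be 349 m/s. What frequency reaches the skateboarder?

623 Hz

34 km/h = 9.444 m/s.
The observer lies on the +x side, so the source is heading toward the observer and the observer is heading away from the source.
Both move, so f' = f · (v − v_o)/(v − v_s).
f' = 619 × (349 − 7.3)/(349 − 9.444) = 619 × 341.7/339.56 ≈ 623 Hz.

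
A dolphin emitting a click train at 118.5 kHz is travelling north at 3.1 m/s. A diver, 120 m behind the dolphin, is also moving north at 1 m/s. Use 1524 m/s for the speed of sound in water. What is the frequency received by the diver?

118.3 kHz

The diver is behind, so the dolphin is moving away from it while the diver is moving toward the dolphin.
With source receding and observer approaching, f' = f · (v + v_o)/(v + v_s).
f' = 118.5 × (1524 + 1)/(1524 + 3.1) = 118.5 × 1525/1527.1 ≈ 118.3 kHz.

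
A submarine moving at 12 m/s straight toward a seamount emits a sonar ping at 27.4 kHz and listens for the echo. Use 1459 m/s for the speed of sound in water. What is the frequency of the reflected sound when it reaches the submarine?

27.9 kHz

The seamount receives the sound from a moving source: f₁ = f₀ · v/(v − v_e) = 27.4 × 1459/1447 ≈ 27.6 kHz.
On the return leg the submarine is a moving observer: f₂ = f₁ · (v + v_e)/v = 27.6 × 1471/1459 ≈ 27.9 kHz.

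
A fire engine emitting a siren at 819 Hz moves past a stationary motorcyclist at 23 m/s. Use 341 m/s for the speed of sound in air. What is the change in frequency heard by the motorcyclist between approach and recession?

Approaching: f₁ = f · v/(v − v_s) = 819 × 341/318 ≈ 878 Hz.
Receding: f₂ = f · v/(v + v_s) = 819 × 341/364 ≈ 767 Hz.
Drop: f₁ − f₂ = 2f·v·v_s/(v² − v_s²) = 2 × 819 × 341 × 23/(341² − 23²) ≈ 111 Hz.

111 Hz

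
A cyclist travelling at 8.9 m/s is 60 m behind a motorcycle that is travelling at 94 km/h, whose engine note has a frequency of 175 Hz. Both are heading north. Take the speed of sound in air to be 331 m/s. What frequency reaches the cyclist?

94 km/h = 26.11 m/s.
The cyclist is behind, so the motorcycle is moving away from it while the cyclist is moving toward the motorcycle.
With source receding and observer approaching, f' = f · (v + v_o)/(v + v_s).
f' = 175 × (331 + 8.9)/(331 + 26.11) = 175 × 339.9/357.11 ≈ 167 Hz.

167 Hz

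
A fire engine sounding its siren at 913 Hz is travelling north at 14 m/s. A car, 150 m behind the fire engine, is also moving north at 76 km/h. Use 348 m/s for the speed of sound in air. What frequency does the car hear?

76 km/h = 21.11 m/s.
The car is behind, so the fire engine is moving away from it while the car is moving toward the fire engine.
General Doppler shift: f' = f · (v + v_o)/(v + v_s).
f' = 913 × (348 + 21.11)/(348 + 14) = 913 × 369.11/362 ≈ 931 Hz.

931 Hz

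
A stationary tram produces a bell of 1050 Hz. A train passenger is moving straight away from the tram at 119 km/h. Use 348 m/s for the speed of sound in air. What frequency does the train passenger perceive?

119 km/h = 33.06 m/s.
Moving observer, stationary source: f' = f · (v − v_o)/v.
f' = 1050 × (348 − 33.06)/348 = 1050 × 314.94/348 ≈ 950 Hz.

950 Hz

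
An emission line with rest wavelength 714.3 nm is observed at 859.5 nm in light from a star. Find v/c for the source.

λ'/λ₀ = 1.2033 > 1 (redshift), so the source is receding.
λ'/λ₀ = √((1 + β)/(1 − β)) for a receding source ⇒ β = (r² − 1)/(r² + 1) with r = λ'/λ₀.
β = (1.4479 − 1)/(1.4479 + 1) ≈ 0.183.

0.183c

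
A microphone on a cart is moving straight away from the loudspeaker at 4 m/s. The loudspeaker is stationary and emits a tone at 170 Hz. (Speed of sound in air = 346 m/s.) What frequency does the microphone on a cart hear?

168 Hz

Only the observer moves, away from the source, so f' = f · (v − v_o)/v.
f' = 170 × (346 − 4)/346 = 170 × 342/346 ≈ 168 Hz.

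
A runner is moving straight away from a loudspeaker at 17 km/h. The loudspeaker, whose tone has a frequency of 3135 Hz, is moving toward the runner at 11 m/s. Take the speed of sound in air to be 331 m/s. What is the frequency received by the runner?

17 km/h = 4.722 m/s.
Both move, so f' = f · (v − v_o)/(v − v_s).
f' = 3135 × (331 − 4.722)/(331 − 11) = 3135 × 326.28/320 ≈ 3197 Hz.

3197 Hz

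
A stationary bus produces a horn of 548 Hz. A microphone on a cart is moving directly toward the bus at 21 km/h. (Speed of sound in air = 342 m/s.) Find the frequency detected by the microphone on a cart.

557 Hz

21 km/h = 5.833 m/s.
Moving observer, stationary source: f' = f · (v + v_o)/v.
f' = 548 × (342 + 5.833)/342 = 548 × 347.83/342 ≈ 557 Hz.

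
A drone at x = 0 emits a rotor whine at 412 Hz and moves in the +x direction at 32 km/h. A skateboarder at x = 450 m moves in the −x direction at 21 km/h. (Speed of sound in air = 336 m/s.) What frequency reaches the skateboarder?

32 km/h = 8.889 m/s; 21 km/h = 5.833 m/s.
The observer lies on the +x side, so the source is heading toward the observer and the observer is heading toward the source.
With source approaching and observer approaching, f' = f · (v + v_o)/(v − v_s).
f' = 412 × (336 + 5.833)/(336 − 8.889) = 412 × 341.83/327.11 ≈ 431 Hz.

431 Hz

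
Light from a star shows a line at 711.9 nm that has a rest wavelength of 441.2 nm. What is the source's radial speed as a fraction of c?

λ'/λ₀ = 1.6136 > 1 (redshift), so the source is receding.
λ'/λ₀ = √((1 + β)/(1 − β)) for a receding source ⇒ β = (r² − 1)/(r² + 1) with r = λ'/λ₀.
β = (2.6036 − 1)/(2.6036 + 1) ≈ 0.445.

0.445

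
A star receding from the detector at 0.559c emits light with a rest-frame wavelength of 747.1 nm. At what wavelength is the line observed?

1404.7 nm

Relativistic Doppler for wavelength: λ' = λ₀ · √((1 + β)/(1 − β)).
λ' = 747.1 × √(1.5590/0.4410) = 747.1 × 1.88020 ≈ 1404.7 nm.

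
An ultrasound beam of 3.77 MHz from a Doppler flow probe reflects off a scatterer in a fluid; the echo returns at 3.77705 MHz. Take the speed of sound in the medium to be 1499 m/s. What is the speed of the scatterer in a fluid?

Double Doppler shift off a moving reflector: f₂ = f₀ · (v + u)/(v − u) (u > 0 toward emitter).
Rearranging, u = v · (f₂ − f₀)/(f₂ + f₀) = 1499 × 0.00705/7.54705 ≈ 1.40 m/s.
So the scatterer in a fluid is moving at 1.40 m/s toward the emitter.

1.40 m/s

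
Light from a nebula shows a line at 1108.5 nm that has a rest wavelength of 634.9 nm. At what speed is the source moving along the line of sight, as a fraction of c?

0.506c

λ'/λ₀ = 1.7459 > 1 (redshift), so the source is receding.
λ'/λ₀ = √((1 + β)/(1 − β)) for a receding source ⇒ β = (r² − 1)/(r² + 1) with r = λ'/λ₀.
β = (3.0483 − 1)/(3.0483 + 1) ≈ 0.506.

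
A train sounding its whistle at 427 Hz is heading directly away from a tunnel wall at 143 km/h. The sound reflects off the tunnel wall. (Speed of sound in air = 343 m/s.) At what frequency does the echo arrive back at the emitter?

143 km/h = 39.72 m/s.
The tunnel wall receives the sound from a moving source: f₁ = f₀ · v/(v + v_e) = 427 × 343/382.72 ≈ 383 Hz.
On the return leg the train is a moving observer: f₂ = f₁ · (v − v_e)/v = 383 × 303.28/343 ≈ 338 Hz.

338 Hz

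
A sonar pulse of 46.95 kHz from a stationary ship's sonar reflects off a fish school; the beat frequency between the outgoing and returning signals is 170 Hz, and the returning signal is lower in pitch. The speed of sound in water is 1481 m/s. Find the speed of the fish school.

2.69 m/s

Double Doppler shift off a moving reflector: f₂ = f₀ · (v + u)/(v − u) (u > 0 toward emitter).
Returning signal is lower, so f₂ = f₀ − Δf = 46950 − 170 = 46780 Hz.
Rearranging, u = v · (f₂ − f₀)/(f₂ + f₀) = 1481 × -170/93730 ≈ -2.69 m/s.
So the fish school is moving at 2.69 m/s away from the emitter.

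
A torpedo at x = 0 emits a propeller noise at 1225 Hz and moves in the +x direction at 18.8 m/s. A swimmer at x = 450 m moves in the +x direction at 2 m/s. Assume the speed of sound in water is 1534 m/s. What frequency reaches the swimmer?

1239 Hz

The observer lies on the +x side, so the source is heading toward the observer and the observer is heading away from the source.
Both move, so f' = f · (v − v_o)/(v − v_s).
f' = 1225 × (1534 − 2)/(1534 − 18.8) = 1225 × 1532/1515.2 ≈ 1239 Hz.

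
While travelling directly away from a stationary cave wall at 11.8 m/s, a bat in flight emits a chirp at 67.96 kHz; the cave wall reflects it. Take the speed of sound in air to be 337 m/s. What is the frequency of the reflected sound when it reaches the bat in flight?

63.4 kHz

The cave wall receives the sound from a moving source: f₁ = f₀ · v/(v + v_e) = 67.96 × 337/348.8 ≈ 65.7 kHz.
On the return leg the bat in flight is a moving observer: f₂ = f₁ · (v − v_e)/v = 65.7 × 325.2/337 ≈ 63.4 kHz.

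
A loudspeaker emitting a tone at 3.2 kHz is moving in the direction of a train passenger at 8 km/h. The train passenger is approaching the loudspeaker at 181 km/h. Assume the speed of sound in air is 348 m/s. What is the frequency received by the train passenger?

3.69 kHz

8 km/h = 2.222 m/s; 181 km/h = 50.28 m/s.
General Doppler shift: f' = f · (v + v_o)/(v − v_s).
f' = 3.2 × (348 + 50.28)/(348 − 2.222) = 3.2 × 398.28/345.78 ≈ 3.69 kHz.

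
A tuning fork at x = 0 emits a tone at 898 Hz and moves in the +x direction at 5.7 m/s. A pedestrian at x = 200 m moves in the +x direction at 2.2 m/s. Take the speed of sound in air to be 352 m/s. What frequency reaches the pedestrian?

The observer lies on the +x side, so the source is heading toward the observer and the observer is heading away from the source.
Both move, so f' = f · (v − v_o)/(v − v_s).
f' = 898 × (352 − 2.2)/(352 − 5.7) = 898 × 349.8/346.3 ≈ 907 Hz.

907 Hz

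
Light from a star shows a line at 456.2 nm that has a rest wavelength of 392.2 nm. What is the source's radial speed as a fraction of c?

0.150

λ'/λ₀ = 1.1632 > 1 (redshift), so the source is receding.
λ'/λ₀ = √((1 + β)/(1 − β)) for a receding source ⇒ β = (r² − 1)/(r² + 1) with r = λ'/λ₀.
β = (1.3530 − 1)/(1.3530 + 1) ≈ 0.150.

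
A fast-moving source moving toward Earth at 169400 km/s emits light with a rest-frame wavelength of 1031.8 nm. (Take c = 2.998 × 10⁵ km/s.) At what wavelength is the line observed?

β = v/c = 169400/299800 = 0.5650.
Relativistic Doppler for wavelength: λ' = λ₀ · √((1 − β)/(1 + β)).
λ' = 1031.8 × √(0.4350/1.5650) = 1031.8 × 0.52718 ≈ 543.9 nm.

543.9 nm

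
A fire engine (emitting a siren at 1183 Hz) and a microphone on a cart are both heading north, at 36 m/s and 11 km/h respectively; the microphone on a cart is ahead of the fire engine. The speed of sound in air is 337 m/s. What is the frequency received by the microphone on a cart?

1312 Hz

11 km/h = 3.056 m/s.
The microphone on a cart is ahead, so the fire engine is moving toward it while the microphone on a cart is moving away from the fire engine.
With source approaching and observer receding, f' = f · (v − v_o)/(v − v_s).
f' = 1183 × (337 − 3.056)/(337 − 36) = 1183 × 333.94/301 ≈ 1312 Hz.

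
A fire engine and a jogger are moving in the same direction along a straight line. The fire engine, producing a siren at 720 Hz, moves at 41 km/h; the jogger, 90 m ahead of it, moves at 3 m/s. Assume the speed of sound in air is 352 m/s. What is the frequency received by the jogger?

738 Hz

41 km/h = 11.39 m/s.
The jogger is ahead, so the fire engine is moving toward it while the jogger is moving away from the fire engine.
With source approaching and observer receding, f' = f · (v − v_o)/(v − v_s).
f' = 720 × (352 − 3)/(352 − 11.39) = 720 × 349/340.61 ≈ 738 Hz.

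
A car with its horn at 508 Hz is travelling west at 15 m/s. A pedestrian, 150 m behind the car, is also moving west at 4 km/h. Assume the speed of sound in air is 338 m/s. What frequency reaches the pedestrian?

4 km/h = 1.111 m/s.
The pedestrian is behind, so the car is moving away from it while the pedestrian is moving toward the car.
General Doppler shift: f' = f · (v + v_o)/(v + v_s).
f' = 508 × (338 + 1.111)/(338 + 15) = 508 × 339.11/353 ≈ 488 Hz.

488 Hz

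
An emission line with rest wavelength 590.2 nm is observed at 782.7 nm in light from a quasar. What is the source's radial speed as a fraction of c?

0.275

λ'/λ₀ = 1.3262 > 1 (redshift), so the source is receding.
λ'/λ₀ = √((1 + β)/(1 − β)) for a receding source ⇒ β = (r² − 1)/(r² + 1) with r = λ'/λ₀.
β = (1.7587 − 1)/(1.7587 + 1) ≈ 0.275.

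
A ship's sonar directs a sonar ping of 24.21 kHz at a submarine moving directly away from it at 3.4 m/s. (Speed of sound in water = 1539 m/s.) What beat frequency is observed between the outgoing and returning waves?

The submarine first receives the wave as a moving observer: f₁ = f₀ · (v − u)/v = 24.21 × (1539 − 3.4)/1539 ≈ 24.1565 kHz.
The reflection then acts as a moving source: f₂ = f₁ · v/(v + u) ≈ 24.1033 kHz.
Beat frequency (with f₀ = 24210 Hz): |f₂ − f₀| = 2u·f₀/(v + u) = 2 × 3.4 × 24210/1542.4 ≈ 107 Hz.

107 Hz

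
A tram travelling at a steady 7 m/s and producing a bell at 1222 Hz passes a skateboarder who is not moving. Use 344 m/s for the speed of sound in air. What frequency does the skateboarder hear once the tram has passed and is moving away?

Receding: f₂ = f · v/(v + v_s) = 1222 × 344/351 ≈ 1198 Hz.

1198 Hz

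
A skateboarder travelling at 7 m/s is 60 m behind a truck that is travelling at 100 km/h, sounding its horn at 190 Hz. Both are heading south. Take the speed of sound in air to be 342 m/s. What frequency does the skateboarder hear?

179 Hz

100 km/h = 27.78 m/s.
The skateboarder is behind, so the truck is moving away from it while the skateboarder is moving toward the truck.
Both move, so f' = f · (v + v_o)/(v + v_s).
f' = 190 × (342 + 7)/(342 + 27.78) = 190 × 349/369.78 ≈ 179 Hz.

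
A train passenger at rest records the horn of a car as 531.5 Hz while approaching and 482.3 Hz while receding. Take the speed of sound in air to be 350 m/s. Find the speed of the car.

17.0 m/s

f₁/f₂ = (v + v_s)/(v − v_s), so v_s = v · (f₁ − f₂)/(f₁ + f₂).
v_s = 350 × (531.5 − 482.3)/(531.5 + 482.3) = 350 × 49.2/1013.8 ≈ 17.0 m/s.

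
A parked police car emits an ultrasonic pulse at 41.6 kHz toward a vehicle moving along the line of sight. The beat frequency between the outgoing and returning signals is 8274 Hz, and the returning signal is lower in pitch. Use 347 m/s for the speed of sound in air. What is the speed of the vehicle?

38 m/s

Double Doppler shift off a moving reflector: f₂ = f₀ · (v + u)/(v − u) (u > 0 toward emitter).
Returning signal is lower, so f₂ = f₀ − Δf = 41600 − 8274 = 33326 Hz.
Rearranging, u = v · (f₂ − f₀)/(f₂ + f₀) = 347 × -8274/74926 ≈ -38 m/s.
So the vehicle is moving at 38 m/s away from the emitter.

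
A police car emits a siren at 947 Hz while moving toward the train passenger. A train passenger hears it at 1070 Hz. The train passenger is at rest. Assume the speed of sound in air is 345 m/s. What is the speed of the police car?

f' = f · v/(v − v_s) ⇒ v_s = v · |1 − f/f'|.
v_s = 345 × |1 − 947/1070| = 345 × 0.115 ≈ 40 m/s.

40 m/s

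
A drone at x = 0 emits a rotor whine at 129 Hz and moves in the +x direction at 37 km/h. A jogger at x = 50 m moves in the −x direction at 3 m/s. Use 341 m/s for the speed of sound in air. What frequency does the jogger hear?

134 Hz

37 km/h = 10.28 m/s.
The observer lies on the +x side, so the source is heading toward the observer and the observer is heading toward the source.
Both move, so f' = f · (v + v_o)/(v − v_s).
f' = 129 × (341 + 3)/(341 − 10.28) = 129 × 344/330.72 ≈ 134 Hz.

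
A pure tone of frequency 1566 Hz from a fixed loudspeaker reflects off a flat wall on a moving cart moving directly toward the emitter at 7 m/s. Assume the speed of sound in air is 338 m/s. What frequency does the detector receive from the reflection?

1632 Hz

The flat wall on a moving cart first receives the wave as a moving observer: f₁ = f₀ · (v + u)/v = 1566 × (338 + 7)/338 ≈ 1598 Hz.
On reflection it acts as a source moving toward the stationary detector: f₂ = f₁ · v/(v − u) = 1598 × 338/331 ≈ 1632 Hz.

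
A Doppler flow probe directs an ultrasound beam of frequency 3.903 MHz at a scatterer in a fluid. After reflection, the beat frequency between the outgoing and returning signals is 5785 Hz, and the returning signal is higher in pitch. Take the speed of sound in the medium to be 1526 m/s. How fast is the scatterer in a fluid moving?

1.13 m/s

Double Doppler shift off a moving reflector: f₂ = f₀ · (v + u)/(v − u) (u > 0 toward emitter).
Returning signal is higher, so f₂ = f₀ + Δf = 3903000 + 5785 = 3908785 Hz.
Rearranging, u = v · (f₂ − f₀)/(f₂ + f₀) = 1526 × 5785/7811785 ≈ 1.13 m/s.
So the scatterer in a fluid is moving at 1.13 m/s toward the emitter.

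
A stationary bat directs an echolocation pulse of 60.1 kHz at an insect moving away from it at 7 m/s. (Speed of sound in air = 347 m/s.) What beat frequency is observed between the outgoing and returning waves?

The insect first receives the wave as a moving observer: f₁ = f₀ · (v − u)/v = 60.1 × (347 − 7)/347 ≈ 58.89 kHz.
On reflection it acts as a source moving away from the stationary detector: f₂ = f₁ · v/(v + u) = 58.89 × 347/354 ≈ 57.72 kHz.
Equivalently f₂ = f₀ · (v − u)/(v + u).
Beat frequency (with f₀ = 60100 Hz): |f₂ − f₀| = 2u·f₀/(v + u) = 2 × 7 × 60100/354 ≈ 2377 Hz.

2377 Hz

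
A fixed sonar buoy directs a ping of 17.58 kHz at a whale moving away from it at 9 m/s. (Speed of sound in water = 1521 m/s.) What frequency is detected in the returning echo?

17.37 kHz

At the whale (a moving observer), f₁ = f₀ · (v − u)/v = 17.58 × 1512/1521 ≈ 17.48 kHz.
On reflection it acts as a source moving away from the stationary detector: f₂ = f₁ · v/(v + u) = 17.48 × 1521/1530 ≈ 17.37 kHz.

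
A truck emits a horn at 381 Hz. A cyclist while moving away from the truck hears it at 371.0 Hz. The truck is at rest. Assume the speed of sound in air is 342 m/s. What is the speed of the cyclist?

9.0 m/s

f' = f · (v − v_o)/v ⇒ v_o = v · |f'/f − 1|.
v_o = 342 × |371.0/381 − 1| = 342 × 0.02625 ≈ 9.0 m/s.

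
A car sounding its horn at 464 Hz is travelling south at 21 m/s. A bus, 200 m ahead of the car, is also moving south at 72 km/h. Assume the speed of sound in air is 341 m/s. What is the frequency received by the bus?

72 km/h = 20 m/s.
The bus is ahead, so the car is moving toward it while the bus is moving away from the car.
General Doppler shift: f' = f · (v − v_o)/(v − v_s).
f' = 464 × (341 − 20)/(341 − 21) = 464 × 321/320 ≈ 465 Hz.

465 Hz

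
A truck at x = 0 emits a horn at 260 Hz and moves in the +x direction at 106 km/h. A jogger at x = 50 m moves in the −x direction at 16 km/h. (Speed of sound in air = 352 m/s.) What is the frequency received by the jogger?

287 Hz

106 km/h = 29.44 m/s; 16 km/h = 4.444 m/s.
The observer lies on the +x side, so the source is heading toward the observer and the observer is heading toward the source.
Both move, so f' = f · (v + v_o)/(v − v_s).
f' = 260 × (352 + 4.444)/(352 − 29.44) = 260 × 356.44/322.56 ≈ 287 Hz.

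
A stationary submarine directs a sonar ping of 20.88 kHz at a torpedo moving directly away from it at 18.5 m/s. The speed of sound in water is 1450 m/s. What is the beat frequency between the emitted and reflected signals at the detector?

526 Hz

The torpedo first receives the wave as a moving observer: f₁ = f₀ · (v − u)/v = 20.88 × (1450 − 18.5)/1450 ≈ 20.614 kHz.
The reflection then acts as a moving source: f₂ = f₁ · v/(v + u) ≈ 20.354 kHz.
Equivalently f₂ = f₀ · (v − u)/(v + u).
Beat frequency (with f₀ = 20880 Hz): |f₂ − f₀| = 2u·f₀/(v + u) = 2 × 18.5 × 20880/1468.5 ≈ 526 Hz.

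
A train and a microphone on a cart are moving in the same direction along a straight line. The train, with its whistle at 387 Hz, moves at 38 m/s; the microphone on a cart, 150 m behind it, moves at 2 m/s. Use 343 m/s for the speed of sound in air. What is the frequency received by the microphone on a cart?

350 Hz

The microphone on a cart is behind, so the train is moving away from it while the microphone on a cart is moving toward the train.
With source receding and observer approaching, f' = f · (v + v_o)/(v + v_s).
f' = 387 × (343 + 2)/(343 + 38) = 387 × 345/381 ≈ 350 Hz.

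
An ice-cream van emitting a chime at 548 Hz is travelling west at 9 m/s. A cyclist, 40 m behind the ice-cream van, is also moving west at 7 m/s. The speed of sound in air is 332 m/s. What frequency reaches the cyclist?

545 Hz

The cyclist is behind, so the ice-cream van is moving away from it while the cyclist is moving toward the ice-cream van.
Both move, so f' = f · (v + v_o)/(v + v_s).
f' = 548 × (332 + 7)/(332 + 9) = 548 × 339/341 ≈ 545 Hz.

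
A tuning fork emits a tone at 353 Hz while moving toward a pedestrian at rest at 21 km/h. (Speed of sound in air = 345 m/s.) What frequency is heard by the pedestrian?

21 km/h = 5.833 m/s.
Moving source, stationary observer: f' = f · v/(v − v_s) since the source is approaching.
f' = 353 × 345/(345 − 5.833) = 353 × 345/339.2 ≈ 359 Hz.

359 Hz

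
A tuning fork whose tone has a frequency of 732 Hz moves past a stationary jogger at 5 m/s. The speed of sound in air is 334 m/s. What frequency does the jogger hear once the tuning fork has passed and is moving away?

721 Hz

Receding: f₂ = f · v/(v + v_s) = 732 × 334/339 ≈ 721 Hz.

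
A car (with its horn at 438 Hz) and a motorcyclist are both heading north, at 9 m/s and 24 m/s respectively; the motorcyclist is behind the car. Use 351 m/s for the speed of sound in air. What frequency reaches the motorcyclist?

The motorcyclist is behind, so the car is moving away from it while the motorcyclist is moving toward the car.
General Doppler shift: f' = f · (v + v_o)/(v + v_s).
f' = 438 × (351 + 24)/(351 + 9) = 438 × 375/360 ≈ 456 Hz.

456 Hz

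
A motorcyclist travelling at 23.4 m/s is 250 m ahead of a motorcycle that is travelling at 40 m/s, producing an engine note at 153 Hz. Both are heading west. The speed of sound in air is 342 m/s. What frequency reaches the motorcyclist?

The motorcyclist is ahead, so the motorcycle is moving toward it while the motorcyclist is moving away from the motorcycle.
Both move, so f' = f · (v − v_o)/(v − v_s).
f' = 153 × (342 − 23.4)/(342 − 40) = 153 × 318.6/302 ≈ 161 Hz.

161 Hz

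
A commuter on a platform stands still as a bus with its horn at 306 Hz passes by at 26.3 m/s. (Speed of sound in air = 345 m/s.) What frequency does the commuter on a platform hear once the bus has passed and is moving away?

Receding: f₂ = f · v/(v + v_s) = 306 × 345/371.3 ≈ 284 Hz.

284 Hz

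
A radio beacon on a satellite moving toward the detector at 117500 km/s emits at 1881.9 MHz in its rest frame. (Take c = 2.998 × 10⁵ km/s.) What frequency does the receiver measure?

2847.3 MHz

β = v/c = 117500/299800 = 0.3919.
Relativistic Doppler for frequency: f' = f₀ · √((1 + β)/(1 − β)).
f' = 1881.9 × √(1.3919/0.6081) = 1881.9 × 1.51297 ≈ 2847.3 MHz.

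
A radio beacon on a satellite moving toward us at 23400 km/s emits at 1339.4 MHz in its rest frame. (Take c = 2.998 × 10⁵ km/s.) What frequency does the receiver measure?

1448.4 MHz

β = v/c = 23400/299800 = 0.0781.
Relativistic Doppler for frequency: f' = f₀ · √((1 + β)/(1 − β)).
f' = 1339.4 × √(1.0781/0.9219) = 1339.4 × 1.08135 ≈ 1448.4 MHz.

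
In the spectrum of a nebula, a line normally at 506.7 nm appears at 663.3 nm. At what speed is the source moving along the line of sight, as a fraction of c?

λ'/λ₀ = 1.3091 > 1 (redshift), so the source is receding.
λ'/λ₀ = √((1 + β)/(1 − β)) for a receding source ⇒ β = (r² − 1)/(r² + 1) with r = λ'/λ₀.
β = (1.7136 − 1)/(1.7136 + 1) ≈ 0.263.

0.263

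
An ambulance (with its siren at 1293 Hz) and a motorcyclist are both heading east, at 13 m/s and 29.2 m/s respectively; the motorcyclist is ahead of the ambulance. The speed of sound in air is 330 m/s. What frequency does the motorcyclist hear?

1227 Hz

The motorcyclist is ahead, so the ambulance is moving toward it while the motorcyclist is moving away from the ambulance.
Both move, so f' = f · (v − v_o)/(v − v_s).
f' = 1293 × (330 − 29.2)/(330 − 13) = 1293 × 300.8/317 ≈ 1227 Hz.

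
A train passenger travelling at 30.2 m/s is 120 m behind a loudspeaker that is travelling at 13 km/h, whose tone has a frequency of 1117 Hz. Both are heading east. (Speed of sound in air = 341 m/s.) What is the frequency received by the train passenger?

13 km/h = 3.611 m/s.
The train passenger is behind, so the loudspeaker is moving away from it while the train passenger is moving toward the loudspeaker.
Both move, so f' = f · (v + v_o)/(v + v_s).
f' = 1117 × (341 + 30.2)/(341 + 3.611) = 1117 × 371.2/344.61 ≈ 1203 Hz.

1203 Hz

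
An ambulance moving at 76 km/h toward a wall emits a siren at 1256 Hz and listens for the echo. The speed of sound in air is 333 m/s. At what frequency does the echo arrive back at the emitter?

76 km/h = 21.11 m/s.
The wall receives the sound from a moving source: f₁ = f₀ · v/(v − v_e) = 1256 × 333/311.89 ≈ 1341 Hz.
On the return leg the ambulance is a moving observer: f₂ = f₁ · (v + v_e)/v = 1341 × 354.11/333 ≈ 1426 Hz.

1426 Hz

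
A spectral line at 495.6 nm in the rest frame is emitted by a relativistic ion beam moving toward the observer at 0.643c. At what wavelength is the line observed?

Relativistic Doppler for wavelength: λ' = λ₀ · √((1 − β)/(1 + β)).
λ' = 495.6 × √(0.3570/1.6430) = 495.6 × 0.46614 ≈ 231.0 nm.

231.0 nm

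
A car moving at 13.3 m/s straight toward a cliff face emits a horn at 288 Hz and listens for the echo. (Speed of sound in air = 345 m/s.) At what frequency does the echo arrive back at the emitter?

311 Hz

The cliff face receives the sound from a moving source: f₁ = f₀ · v/(v − v_e) = 288 × 345/331.7 ≈ 300 Hz.
On the return leg the car is a moving observer: f₂ = f₁ · (v + v_e)/v = 300 × 358.3/345 ≈ 311 Hz.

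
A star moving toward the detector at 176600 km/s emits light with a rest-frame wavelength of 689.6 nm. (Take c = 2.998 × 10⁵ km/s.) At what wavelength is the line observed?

350.7 nm

β = v/c = 176600/299800 = 0.5891.
Relativistic Doppler for wavelength: λ' = λ₀ · √((1 − β)/(1 + β)).
λ' = 689.6 × √(0.4109/1.5891) = 689.6 × 0.50853 ≈ 350.7 nm.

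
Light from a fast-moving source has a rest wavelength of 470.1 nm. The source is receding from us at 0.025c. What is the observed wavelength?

482.0 nm

Relativistic Doppler for wavelength: λ' = λ₀ · √((1 + β)/(1 − β)).
λ' = 470.1 × √(1.0250/0.9750) = 470.1 × 1.02532 ≈ 482.0 nm.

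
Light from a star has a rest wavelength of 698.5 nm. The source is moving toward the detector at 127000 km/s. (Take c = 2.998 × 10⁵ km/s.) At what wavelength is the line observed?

444.5 nm

β = v/c = 127000/299800 = 0.4236.
Relativistic Doppler for wavelength: λ' = λ₀ · √((1 − β)/(1 + β)).
λ' = 698.5 × √(0.5764/1.4236) = 698.5 × 0.63630 ≈ 444.5 nm.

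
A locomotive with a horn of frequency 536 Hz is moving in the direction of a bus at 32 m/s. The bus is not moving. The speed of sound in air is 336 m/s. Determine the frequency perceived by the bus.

Moving source, stationary observer: f' = f · v/(v − v_s) since the source is approaching.
f' = 536 × 336/(336 − 32) = 536 × 336/304 ≈ 592 Hz.

592 Hz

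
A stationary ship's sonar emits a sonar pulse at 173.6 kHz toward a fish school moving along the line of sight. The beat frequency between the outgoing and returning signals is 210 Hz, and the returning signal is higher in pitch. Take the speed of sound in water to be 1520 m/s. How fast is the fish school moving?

0.92 m/s

Double Doppler shift off a moving reflector: f₂ = f₀ · (v + u)/(v − u) (u > 0 toward emitter).
Returning signal is higher, so f₂ = f₀ + Δf = 173600 + 210 = 173810 Hz.
Rearranging, u = v · (f₂ − f₀)/(f₂ + f₀) = 1520 × 210/347410 ≈ 0.92 m/s.
So the fish school is moving at 0.92 m/s toward the emitter.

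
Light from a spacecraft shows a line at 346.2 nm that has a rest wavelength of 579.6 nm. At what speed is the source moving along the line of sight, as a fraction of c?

0.474c

λ'/λ₀ = 0.5973 < 1 (blueshift), so the source is approaching.
λ'/λ₀ = √((1 − β)/(1 + β)) for an approaching source ⇒ β = (1 − r²)/(1 + r²) with r = λ'/λ₀.
β = (1 − 0.3568)/(1 + 0.3568) ≈ 0.474.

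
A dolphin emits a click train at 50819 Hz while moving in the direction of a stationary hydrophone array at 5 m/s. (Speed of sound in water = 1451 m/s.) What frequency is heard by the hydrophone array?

Moving source, stationary observer: f' = f · v/(v − v_s) since the source is approaching.
f' = 50819 × 1451/(1451 − 5) = 50819 × 1451/1446 ≈ 50995 Hz.

50995 Hz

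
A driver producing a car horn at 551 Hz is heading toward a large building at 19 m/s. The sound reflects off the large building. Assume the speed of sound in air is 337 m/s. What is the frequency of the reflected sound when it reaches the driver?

The large building receives the sound from a moving source: f₁ = f₀ · v/(v − v_e) = 551 × 337/318 ≈ 584 Hz.
On the return leg the driver is a moving observer: f₂ = f₁ · (v + v_e)/v = 584 × 356/337 ≈ 617 Hz.

617 Hz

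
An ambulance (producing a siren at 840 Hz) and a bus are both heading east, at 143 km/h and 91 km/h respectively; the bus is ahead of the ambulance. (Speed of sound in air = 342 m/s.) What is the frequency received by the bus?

880 Hz

143 km/h = 39.72 m/s; 91 km/h = 25.28 m/s.
The bus is ahead, so the ambulance is moving toward it while the bus is moving away from the ambulance.
Both move, so f' = f · (v − v_o)/(v − v_s).
f' = 840 × (342 − 25.28)/(342 − 39.72) = 840 × 316.72/302.28 ≈ 880 Hz.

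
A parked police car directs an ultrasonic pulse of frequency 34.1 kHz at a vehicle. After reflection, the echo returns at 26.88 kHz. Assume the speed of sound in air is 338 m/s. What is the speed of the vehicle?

40 m/s

Double Doppler shift off a moving reflector: f₂ = f₀ · (v + u)/(v − u) (u > 0 toward emitter).
Rearranging, u = v · (f₂ − f₀)/(f₂ + f₀) = 338 × -7.22/60.98 ≈ -40 m/s.
So the vehicle is moving at 40 m/s away from the emitter.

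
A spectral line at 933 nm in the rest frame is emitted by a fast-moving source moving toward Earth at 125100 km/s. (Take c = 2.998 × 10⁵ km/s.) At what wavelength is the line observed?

β = v/c = 125100/299800 = 0.4173.
Relativistic Doppler for wavelength: λ' = λ₀ · √((1 − β)/(1 + β)).
λ' = 933 × √(0.5827/1.4173) = 933 × 0.64121 ≈ 598.3 nm.

598.3 nm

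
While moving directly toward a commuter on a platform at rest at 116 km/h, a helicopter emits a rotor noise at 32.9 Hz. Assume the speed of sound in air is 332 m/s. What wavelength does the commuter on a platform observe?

9.11 m

116 km/h = 32.22 m/s.
With the source moving toward a stationary observer, f' = f · v/(v − v_s).
f' = 32.9 × 332/(332 − 32.22) ≈ 36.4 Hz.
λ' = v/f' = 332/36.4363 ≈ 9.11 m.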